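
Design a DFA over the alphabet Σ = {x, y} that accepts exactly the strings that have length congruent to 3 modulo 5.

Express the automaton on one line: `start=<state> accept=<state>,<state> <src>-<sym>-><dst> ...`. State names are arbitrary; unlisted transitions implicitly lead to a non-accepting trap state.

Only the length mod 5 matters, so use a 5-cycle: from any state, every input symbol moves to the next state, wrapping q4 back to q0. Mark q3 accepting.
5 states suffice.
        x   y  
>  q0   q1  q1 
   q1   q2  q2 
   q2   q3  q3 
 * q3   q4  q4 
   q4   q0  q0 
(> = start, * = accepting)

start=q0 accept=q3 q0-x->q1 q0-y->q1 q1-x->q2 q1-y->q2 q2-x->q3 q2-y->q3 q3-x->q4 q3-y->q4 q4-x->q0 q4-y->q0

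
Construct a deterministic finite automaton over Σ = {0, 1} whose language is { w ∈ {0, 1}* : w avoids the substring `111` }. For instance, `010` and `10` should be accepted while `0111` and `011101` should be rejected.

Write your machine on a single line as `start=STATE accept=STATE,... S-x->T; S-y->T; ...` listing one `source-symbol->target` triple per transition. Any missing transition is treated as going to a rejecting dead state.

This is the complement of 'contains `111`'. Use the same substring-matching states — S0 through S3 holding how much of `111` has just been matched — but flip the accepting set: everything except the trap S3 accepts.
        0   1  
>* S0   S0  S1 
 * S1   S0  S2 
 * S2   S0  S3 
   S3   S3  S3 
(> = start, * = accepting)

start=S0; accept=S0,S1,S2; S0-0->S0; S0-1->S1; S1-0->S0; S1-1->S2; S2-0->S0; S2-1->S3; S3-0->S3; S3-1->S3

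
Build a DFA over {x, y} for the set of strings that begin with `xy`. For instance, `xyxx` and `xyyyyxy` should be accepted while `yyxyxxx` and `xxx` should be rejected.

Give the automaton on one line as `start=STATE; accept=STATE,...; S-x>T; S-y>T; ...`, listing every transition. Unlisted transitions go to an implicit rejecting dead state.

Walk along `xy` while the input agrees: from A take `x` to B, and so on. Any deviation drops to the rejecting sink D. Once C is reached the prefix is confirmed and every continuation is accepted.
4 states suffice.
       x  y 
>  A   B  D 
   B   D  C 
 * C   C  C 
   D   D  D 
(> = start, * = accepting)

start=A; accept=C; A-x>B; A-y>D; B-x>D; B-y>C; C-x>C; C-y>C; D-x>D; D-y>D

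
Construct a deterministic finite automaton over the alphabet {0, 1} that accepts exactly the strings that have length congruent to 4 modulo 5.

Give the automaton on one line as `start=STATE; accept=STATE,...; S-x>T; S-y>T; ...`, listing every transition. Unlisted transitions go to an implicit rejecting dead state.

start=S0; accept=S4; S0-0>S1; S0-1>S1; S1-0>S2; S1-1>S2; S2-0>S3; S2-1>S3; S3-0>S4; S3-1>S4; S4-0>S0; S4-1>S0

Count input length modulo 5: every symbol advances one step around the cycle S0 → S1 → S2 → S3 → S4 → S0. Accept at S4.
5 states suffice.
        0   1  
>  S0   S1  S1 
   S1   S2  S2 
   S2   S3  S3 
   S3   S4  S4 
 * S4   S0  S0 
(> = start, * = accepting)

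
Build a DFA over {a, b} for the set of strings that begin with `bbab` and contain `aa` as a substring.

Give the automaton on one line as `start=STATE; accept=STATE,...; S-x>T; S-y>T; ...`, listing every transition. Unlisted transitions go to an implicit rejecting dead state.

start=S0; accept=S9; S0-a>S1; S0-b>S2; S1-a>S3; S1-b>S4; S2-a>S1; S2-b>S5; S3-a>S3; S3-b>S3; S4-a>S1; S4-b>S4; S5-a>S6; S5-b>S4; S6-a>S3; S6-b>S7; S7-a>S8; S7-b>S7; S8-a>S9; S8-b>S7; S9-a>S9; S9-b>S9

Run two small machines in parallel and take their product. One (6 states) tracks whether the input so far still matches the prefix `bbab`; the other (3 states) tracks whether and how much of `aa` has been seen. Each combined state is a pair, one component from each; accept when both components accept.
With 10 states:
        a   b  
>  S0   S1  S2 
   S1   S3  S4 
   S2   S1  S5 
   S3   S3  S3 
   S4   S1  S4 
   S5   S6  S4 
   S6   S3  S7 
   S7   S8  S7 
   S8   S9  S7 
 * S9   S9  S9 
(> = start, * = accepting)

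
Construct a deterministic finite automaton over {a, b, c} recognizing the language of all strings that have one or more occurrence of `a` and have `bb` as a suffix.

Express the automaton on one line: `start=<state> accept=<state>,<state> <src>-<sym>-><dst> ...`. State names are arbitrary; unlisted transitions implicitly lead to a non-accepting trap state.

start=S0 accept=S3 S0-a->S1 S0-b->S0 S0-c->S0 S1-a->S1 S1-b->S2 S1-c->S1 S2-a->S1 S2-b->S3 S2-c->S1 S3-a->S1 S3-b->S3 S3-c->S1

Run two small machines in parallel and take their product. One (3 states) tracks the count of `a`s, saturating at 2; the other (3 states) tracks how much of the suffix `bb` has currently been matched. Each combined state is a pair, one component from each; accept when both components accept. After merging equivalent states the machine shrinks.
A 4-state machine:
        a   b   c  
>  S0   S1  S0  S0 
   S1   S1  S2  S1 
   S2   S1  S3  S1 
 * S3   S1  S3  S1 
(> = start, * = accepting)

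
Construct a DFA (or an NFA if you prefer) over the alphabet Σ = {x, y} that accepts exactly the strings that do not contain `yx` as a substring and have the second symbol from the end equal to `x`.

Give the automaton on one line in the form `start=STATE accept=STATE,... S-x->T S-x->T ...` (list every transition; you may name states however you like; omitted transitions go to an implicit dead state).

Build one automaton per condition and run them in lockstep. One (3 states) tracks partial matches of the forbidden pattern `yx`; the other (7 states) tracks the last 2 symbols read. Each combined state is a pair, one component from each; accept when both components accept. After merging equivalent states the machine shrinks.
A 5-state machine:
       x  y 
>  A   B  C 
   B   D  E 
   C   C  C 
 * D   D  E 
 * E   C  C 
(> = start, * = accepting)

start=A accept=D,E A-x->B A-y->C B-x->D B-y->E C-x->C C-y->C D-x->D D-y->E E-x->C E-y->C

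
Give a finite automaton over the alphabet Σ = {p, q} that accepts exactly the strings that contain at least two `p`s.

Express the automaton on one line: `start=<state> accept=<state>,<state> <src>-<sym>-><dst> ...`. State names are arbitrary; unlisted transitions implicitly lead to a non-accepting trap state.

Only the number of `p`s matters, and only up to 3. Make a chain s0 → s1 → s2 → s3 advanced by each `p` (with s3 absorbing); every other symbol self-loops. The accepting set is {s2, s3}.
4 states suffice.
        p   q  
>  s0   s1  s0 
   s1   s2  s1 
 * s2   s3  s2 
 * s3   s3  s3 
(> = start, * = accepting)

start=s0 accept=s2,s3 s0-p->s1 s0-q->s0 s1-p->s2 s1-q->s1 s2-p->s3 s2-q->s2 s3-p->s3 s3-q->s3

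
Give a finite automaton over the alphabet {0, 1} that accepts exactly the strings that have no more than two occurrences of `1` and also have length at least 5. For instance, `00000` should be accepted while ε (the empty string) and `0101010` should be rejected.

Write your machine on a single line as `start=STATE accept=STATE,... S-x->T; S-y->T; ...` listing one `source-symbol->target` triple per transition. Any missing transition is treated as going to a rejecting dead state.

start=A; accept=N,O,P; A-0->B; A-1->C; B-0->D; B-1->E; C-0->E; C-1->F; D-0->G; D-1->H; E-0->H; E-1->I; F-0->I; F-1->J; G-0->K; G-1->L; H-0->L; H-1->M; I-0->M; I-1->J; J-0->J; J-1->J; K-0->N; K-1->O; L-0->O; L-1->P; M-0->P; M-1->J; N-0->N; N-1->O; O-0->O; O-1->P; P-0->P; P-1->J

Build one automaton per condition and run them in lockstep. The first has 4 states tracking the count of `1`s, saturating at 3; the second has 7 states tracking the input length, saturating at 6. A product state is a pair (one from each), accepting exactly when both do. After merging equivalent states the machine shrinks.
With 16 states:
       0  1 
>  A   B  C 
   B   D  E 
   C   E  F 
   D   G  H 
   E   H  I 
   F   I  J 
   G   K  L 
   H   L  M 
   I   M  J 
   J   J  J 
   K   N  O 
   L   O  P 
   M   P  J 
 * N   N  O 
 * O   O  P 
 * P   P  J 
(> = start, * = accepting)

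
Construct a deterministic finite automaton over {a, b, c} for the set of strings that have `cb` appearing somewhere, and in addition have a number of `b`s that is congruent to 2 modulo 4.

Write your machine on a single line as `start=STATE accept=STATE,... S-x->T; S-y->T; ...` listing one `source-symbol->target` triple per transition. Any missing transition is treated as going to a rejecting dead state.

start=S0; accept=S8; S0-a->S0; S0-b->S1; S0-c->S2; S1-a->S1; S1-b->S3; S1-c->S4; S2-a->S0; S2-b->S5; S2-c->S2; S3-a->S3; S3-b->S6; S3-c->S7; S4-a->S1; S4-b->S8; S4-c->S4; S5-a->S5; S5-b->S8; S5-c->S5; S6-a->S6; S6-b->S0; S6-c->S9; S7-a->S3; S7-b->S10; S7-c->S7; S8-a->S8; S8-b->S10; S8-c->S8; S9-a->S6; S9-b->S11; S9-c->S9; S10-a->S10; S10-b->S11; S10-c->S10; S11-a->S11; S11-b->S5; S11-c->S11

Build one automaton per condition and run them in lockstep. The first has 3 states tracking whether and how much of `cb` has been seen; the second has 4 states tracking the count of `b`s modulo 4. A product state is a pair (one from each), accepting exactly when both do.
With 12 states:
          a    b    c  
>  S0     S0   S1   S2 
   S1     S1   S3   S4 
   S2     S0   S5   S2 
   S3     S3   S6   S7 
   S4     S1   S8   S4 
   S5     S5   S8   S5 
   S6     S6   S0   S9 
   S7     S3  S10   S7 
 * S8     S8  S10   S8 
   S9     S6  S11   S9 
   S10   S10  S11  S10 
   S11   S11   S5  S11 
(> = start, * = accepting)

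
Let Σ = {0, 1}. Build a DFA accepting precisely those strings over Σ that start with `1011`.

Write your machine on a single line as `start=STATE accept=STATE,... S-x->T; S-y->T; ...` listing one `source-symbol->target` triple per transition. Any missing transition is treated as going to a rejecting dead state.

Check the first 4 symbols one by one: q0 through q3 record how many have matched `1011` so far; any wrong symbol goes to the dead state q5. After all 4 match we enter the accepting sink q4.
With 6 states:
        0   1  
>  q0   q5  q1 
   q1   q2  q5 
   q2   q5  q3 
   q3   q5  q4 
 * q4   q4  q4 
   q5   q5  q5 
(> = start, * = accepting)

start=q0; accept=q4; q0-0->q5; q0-1->q1; q1-0->q2; q1-1->q5; q2-0->q5; q2-1->q3; q3-0->q5; q3-1->q4; q4-0->q4; q4-1->q4; q5-0->q5; q5-1->q5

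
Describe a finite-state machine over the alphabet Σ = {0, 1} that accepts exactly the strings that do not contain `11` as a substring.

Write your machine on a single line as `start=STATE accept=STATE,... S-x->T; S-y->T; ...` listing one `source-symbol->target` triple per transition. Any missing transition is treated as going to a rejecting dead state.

start=S0; accept=S0,S1; S0-0->S0; S0-1->S1; S1-0->S0; S1-1->S2; S2-0->S2; S2-1->S2

This is the complement of 'contains `11`'. Use the same substring-matching states — S0 through S2 holding how much of `11` has just been matched — but flip the accepting set: everything except the trap S2 accepts.
With 3 states:
        0   1  
>* S0   S0  S1 
 * S1   S0  S2 
   S2   S2  S2 
(> = start, * = accepting)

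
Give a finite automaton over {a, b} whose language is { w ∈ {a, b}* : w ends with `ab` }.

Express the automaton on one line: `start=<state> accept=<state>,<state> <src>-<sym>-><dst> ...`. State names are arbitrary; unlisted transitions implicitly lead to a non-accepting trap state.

start=q0 accept=q2 q0-a->q1 q0-b->q0 q1-a->q1 q1-b->q2 q2-a->q1 q2-b->q0

Let each state record the length of the longest suffix of the input read so far that is also a prefix of `ab`. q1 means the last symbol is `a`; q2 means the last 2 symbols are `ab`. Accept only at q2, where the string currently ends in `ab`.
With 3 states:
        a   b  
>  q0   q1  q0 
   q1   q1  q2 
 * q2   q1  q0 
(> = start, * = accepting)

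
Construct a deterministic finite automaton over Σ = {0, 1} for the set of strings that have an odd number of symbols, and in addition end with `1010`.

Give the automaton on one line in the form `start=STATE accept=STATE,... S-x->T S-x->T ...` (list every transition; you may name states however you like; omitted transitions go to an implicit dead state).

Handle the two conditions separately and then intersect. The first has 2 states tracking the input length modulo 2; the second has 5 states tracking how much of the suffix `1010` has currently been matched. A product state is a pair (one from each), accepting exactly when both do.
With 10 states:
       0  1 
>  A   B  C 
   B   A  D 
   C   E  D 
   D   F  C 
   E   B  G 
   F   A  H 
   G   I  D 
   H   J  C 
   I   B  G 
 * J   A  H 
(> = start, * = accepting)

start=A accept=J A-0->B A-1->C B-0->A B-1->D C-0->E C-1->D D-0->F D-1->C E-0->B E-1->G F-0->A F-1->H G-0->I G-1->D H-0->J H-1->C I-0->B I-1->G J-0->A J-1->H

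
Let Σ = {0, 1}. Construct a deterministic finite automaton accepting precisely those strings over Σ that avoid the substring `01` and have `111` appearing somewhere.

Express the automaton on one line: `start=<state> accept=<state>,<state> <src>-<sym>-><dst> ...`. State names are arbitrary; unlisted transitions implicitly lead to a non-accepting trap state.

Run two small machines in parallel and take their product. One (3 states) tracks partial matches of the forbidden pattern `01`; the other (4 states) tracks whether and how much of `111` has been seen. Each combined state is a pair, one component from each; accept when both components accept.
        0   1  
>  S0   S1  S2 
   S1   S1  S3 
   S2   S1  S4 
   S3   S5  S6 
   S4   S1  S7 
   S5   S5  S3 
   S6   S5  S8 
 * S7   S9  S7 
   S8   S8  S8 
 * S9   S9  S8 
(> = start, * = accepting)

start=S0 accept=S7,S9 S0-0->S1 S0-1->S2 S1-0->S1 S1-1->S3 S2-0->S1 S2-1->S4 S3-0->S5 S3-1->S6 S4-0->S1 S4-1->S7 S5-0->S5 S5-1->S3 S6-0->S5 S6-1->S8 S7-0->S9 S7-1->S7 S8-0->S8 S8-1->S8 S9-0->S9 S9-1->S8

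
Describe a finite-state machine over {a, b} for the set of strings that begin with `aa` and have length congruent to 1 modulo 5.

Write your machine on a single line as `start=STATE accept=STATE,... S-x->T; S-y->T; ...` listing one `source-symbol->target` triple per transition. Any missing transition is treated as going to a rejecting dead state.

start=s0; accept=s11; s0-a->s1; s0-b->s2; s1-a->s3; s1-b->s4; s2-a->s4; s2-b->s4; s3-a->s5; s3-b->s5; s4-a->s6; s4-b->s6; s5-a->s7; s5-b->s7; s6-a->s8; s6-b->s8; s7-a->s9; s7-b->s9; s8-a->s10; s8-b->s10; s9-a->s11; s9-b->s11; s10-a->s2; s10-b->s2; s11-a->s3; s11-b->s3

Build one automaton per condition and run them in lockstep. The first has 4 states tracking whether the input so far still matches the prefix `aa`; the second has 5 states tracking the input length modulo 5. A product state is a pair (one from each), accepting exactly when both do.
          a    b  
>  s0     s1   s2 
   s1     s3   s4 
   s2     s4   s4 
   s3     s5   s5 
   s4     s6   s6 
   s5     s7   s7 
   s6     s8   s8 
   s7     s9   s9 
   s8    s10  s10 
   s9    s11  s11 
   s10    s2   s2 
 * s11    s3   s3 
(> = start, * = accepting)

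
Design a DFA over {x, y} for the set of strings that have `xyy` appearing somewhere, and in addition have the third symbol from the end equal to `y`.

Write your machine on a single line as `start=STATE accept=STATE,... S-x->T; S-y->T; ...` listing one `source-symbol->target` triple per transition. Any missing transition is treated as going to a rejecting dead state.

Build one automaton per condition and run them in lockstep. The first has 4 states tracking whether and how much of `xyy` has been seen; the second has 15 states tracking the last 3 symbols read. A product state is a pair (one from each), accepting exactly when both do. After merging equivalent states the machine shrinks.
With 11 states:
          x    y  
>  q0     q1   q0 
   q1     q1   q2 
   q2     q1   q3 
   q3     q4   q5 
 * q4     q6   q7 
 * q5     q4   q5 
 * q6     q8   q9 
 * q7    q10   q3 
   q8     q8   q9 
   q9    q10   q3 
   q10    q6   q7 
(> = start, * = accepting)

start=q0; accept=q4,q5,q6,q7; q0-x->q1; q0-y->q0; q1-x->q1; q1-y->q2; q2-x->q1; q2-y->q3; q3-x->q4; q3-y->q5; q4-x->q6; q4-y->q7; q5-x->q4; q5-y->q5; q6-x->q8; q6-y->q9; q7-x->q10; q7-y->q3; q8-x->q8; q8-y->q9; q9-x->q10; q9-y->q3; q10-x->q6; q10-y->q7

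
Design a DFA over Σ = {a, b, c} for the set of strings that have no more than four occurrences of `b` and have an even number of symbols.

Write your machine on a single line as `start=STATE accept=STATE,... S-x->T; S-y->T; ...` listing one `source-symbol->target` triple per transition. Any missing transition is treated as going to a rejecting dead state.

Run two small machines in parallel and take their product. The first has 6 states tracking the count of `b`s, saturating at 5; the second has 2 states tracking the input length modulo 2. A product state is a pair (one from each), accepting exactly when both do.
          a    b    c  
>* q0     q1   q2   q1 
   q1     q0   q3   q0 
   q2     q3   q4   q3 
 * q3     q2   q5   q2 
 * q4     q5   q6   q5 
   q5     q4   q7   q4 
   q6     q7   q8   q7 
 * q7     q6   q9   q6 
 * q8     q9  q10   q9 
   q9     q8  q11   q8 
   q10   q11  q11  q11 
   q11   q10  q10  q10 
(> = start, * = accepting)

start=q0; accept=q0,q3,q4,q7,q8; q0-a->q1; q0-b->q2; q0-c->q1; q1-a->q0; q1-b->q3; q1-c->q0; q2-a->q3; q2-b->q4; q2-c->q3; q3-a->q2; q3-b->q5; q3-c->q2; q4-a->q5; q4-b->q6; q4-c->q5; q5-a->q4; q5-b->q7; q5-c->q4; q6-a->q7; q6-b->q8; q6-c->q7; q7-a->q6; q7-b->q9; q7-c->q6; q8-a->q9; q8-b->q10; q8-c->q9; q9-a->q8; q9-b->q11; q9-c->q8; q10-a->q11; q10-b->q11; q10-c->q11; q11-a->q10; q11-b->q10; q11-c->q10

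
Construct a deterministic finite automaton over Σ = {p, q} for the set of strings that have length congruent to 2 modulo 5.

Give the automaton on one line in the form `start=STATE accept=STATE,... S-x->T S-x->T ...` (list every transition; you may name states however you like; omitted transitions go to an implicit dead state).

start=A accept=C A-p->B A-q->B B-p->C B-q->C C-p->D C-q->D D-p->E D-q->E E-p->A E-q->A

Count input length modulo 5: every symbol advances one step around the cycle A → B → C → D → E → A. Accept at C.
5 states suffice.
       p  q 
>  A   B  B 
   B   C  C 
 * C   D  D 
   D   E  E 
   E   A  A 
(> = start, * = accepting)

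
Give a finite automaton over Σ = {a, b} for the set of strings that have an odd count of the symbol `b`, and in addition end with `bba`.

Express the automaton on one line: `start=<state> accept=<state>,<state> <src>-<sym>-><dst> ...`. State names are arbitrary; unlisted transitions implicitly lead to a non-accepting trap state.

start=q0 accept=q4 q0-a->q0 q0-b->q1 q1-a->q1 q1-b->q2 q2-a->q0 q2-b->q3 q3-a->q4 q3-b->q2 q4-a->q1 q4-b->q2

Build one automaton per condition and run them in lockstep. One (2 states) tracks the count of `b`s modulo 2; the other (4 states) tracks how much of the suffix `bba` has currently been matched. Each combined state is a pair, one component from each; accept when both components accept. After merging equivalent states the machine shrinks.
        a   b  
>  q0   q0  q1 
   q1   q1  q2 
   q2   q0  q3 
   q3   q4  q2 
 * q4   q1  q2 
(> = start, * = accepting)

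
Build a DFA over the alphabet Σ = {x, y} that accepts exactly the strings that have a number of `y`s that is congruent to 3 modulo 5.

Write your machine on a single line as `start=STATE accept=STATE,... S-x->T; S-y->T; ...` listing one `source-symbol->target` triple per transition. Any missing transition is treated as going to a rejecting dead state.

The only thing that matters is how many `y`s have appeared, reduced mod 5. Use one state per residue: q0 for 0, …, q4 for 4. Reading `y` moves to the next residue; anything else stays put. q3 is accepting.
5 states suffice.
        x   y  
>  q0   q0  q1 
   q1   q1  q2 
   q2   q2  q3 
 * q3   q3  q4 
   q4   q4  q0 
(> = start, * = accepting)

start=q0; accept=q3; q0-x->q0; q0-y->q1; q1-x->q1; q1-y->q2; q2-x->q2; q2-y->q3; q3-x->q3; q3-y->q4; q4-x->q4; q4-y->q0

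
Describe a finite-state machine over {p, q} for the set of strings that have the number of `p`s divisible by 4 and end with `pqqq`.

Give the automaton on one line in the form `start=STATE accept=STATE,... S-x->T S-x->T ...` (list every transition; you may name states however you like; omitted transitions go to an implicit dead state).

start=s0 accept=s7 s0-p->s1 s0-q->s0 s1-p->s2 s1-q->s1 s2-p->s3 s2-q->s2 s3-p->s4 s3-q->s3 s4-p->s1 s4-q->s5 s5-p->s1 s5-q->s6 s6-p->s1 s6-q->s7 s7-p->s1 s7-q->s0

Handle the two conditions separately and then intersect. The first has 4 states tracking the count of `p`s modulo 4; the second has 5 states tracking how much of the suffix `pqqq` has currently been matched. A product state is a pair (one from each), accepting exactly when both do. Equivalent product states are then merged.
With 8 states:
        p   q  
>  s0   s1  s0 
   s1   s2  s1 
   s2   s3  s2 
   s3   s4  s3 
   s4   s1  s5 
   s5   s1  s6 
   s6   s1  s7 
 * s7   s1  s0 
(> = start, * = accepting)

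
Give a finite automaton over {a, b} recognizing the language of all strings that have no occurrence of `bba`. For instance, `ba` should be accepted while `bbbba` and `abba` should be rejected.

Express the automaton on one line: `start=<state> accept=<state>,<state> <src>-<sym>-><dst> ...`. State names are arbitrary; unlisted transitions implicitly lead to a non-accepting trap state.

This is the complement of 'contains `bba`'. Use the same substring-matching states — q0 through q3 holding how much of `bba` has just been matched — but flip the accepting set: everything except the trap q3 accepts.
With 4 states:
        a   b  
>* q0   q0  q1 
 * q1   q0  q2 
 * q2   q3  q2 
   q3   q3  q3 
(> = start, * = accepting)

start=q0 accept=q0,q1,q2 q0-a->q0 q0-b->q1 q1-a->q0 q1-b->q2 q2-a->q3 q2-b->q2 q3-a->q3 q3-b->q3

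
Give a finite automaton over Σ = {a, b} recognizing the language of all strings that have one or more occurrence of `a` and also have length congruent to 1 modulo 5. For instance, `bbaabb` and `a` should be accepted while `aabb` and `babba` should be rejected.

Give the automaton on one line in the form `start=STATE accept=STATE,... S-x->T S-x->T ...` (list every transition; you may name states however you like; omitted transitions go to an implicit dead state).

Build one automaton per condition and run them in lockstep. The first has 3 states tracking the count of `a`s, saturating at 2; the second has 5 states tracking the input length modulo 5. A product state is a pair (one from each), accepting exactly when both do. After merging equivalent states the machine shrinks.
        a   b  
>  S0   S1  S2 
 * S1   S3  S3 
   S2   S3  S4 
   S3   S5  S5 
   S4   S5  S6 
   S5   S7  S7 
   S6   S7  S8 
   S7   S9  S9 
   S8   S9  S0 
   S9   S1  S1 
(> = start, * = accepting)

start=S0 accept=S1 S0-a->S1 S0-b->S2 S1-a->S3 S1-b->S3 S2-a->S3 S2-b->S4 S3-a->S5 S3-b->S5 S4-a->S5 S4-b->S6 S5-a->S7 S5-b->S7 S6-a->S7 S6-b->S8 S7-a->S9 S7-b->S9 S8-a->S9 S8-b->S0 S9-a->S1 S9-b->S1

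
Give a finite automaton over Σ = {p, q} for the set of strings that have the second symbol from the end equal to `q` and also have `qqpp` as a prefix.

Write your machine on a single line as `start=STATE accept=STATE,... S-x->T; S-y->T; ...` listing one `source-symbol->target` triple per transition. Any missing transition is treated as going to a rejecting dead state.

start=S0; accept=S7,S8; S0-p->S1; S0-q->S2; S1-p->S1; S1-q->S1; S2-p->S1; S2-q->S3; S3-p->S4; S3-q->S1; S4-p->S5; S4-q->S1; S5-p->S5; S5-q->S6; S6-p->S7; S6-q->S8; S7-p->S5; S7-q->S6; S8-p->S7; S8-q->S8

Build one automaton per condition and run them in lockstep. One (7 states) tracks the last 2 symbols read; the other (6 states) tracks whether the input so far still matches the prefix `qqpp`. Each combined state is a pair, one component from each; accept when both components accept. After merging equivalent states the machine shrinks.
        p   q  
>  S0   S1  S2 
   S1   S1  S1 
   S2   S1  S3 
   S3   S4  S1 
   S4   S5  S1 
   S5   S5  S6 
   S6   S7  S8 
 * S7   S5  S6 
 * S8   S7  S8 
(> = start, * = accepting)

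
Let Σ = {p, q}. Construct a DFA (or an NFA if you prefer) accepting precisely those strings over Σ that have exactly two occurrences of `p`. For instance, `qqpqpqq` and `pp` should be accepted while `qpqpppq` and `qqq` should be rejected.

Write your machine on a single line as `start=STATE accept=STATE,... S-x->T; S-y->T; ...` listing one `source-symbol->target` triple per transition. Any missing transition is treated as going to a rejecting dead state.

Count `p`s, saturating at 3: states s0 through s2 mean 0 through 2 `p`s seen; s3 means more than 2. Each `p` increments (capped at s3); other symbols loop. Accept from {s2}.
4 states suffice.
        p   q  
>  s0   s1  s0 
   s1   s2  s1 
 * s2   s3  s2 
   s3   s3  s3 
(> = start, * = accepting)

start=s0; accept=s2; s0-p->s1; s0-q->s0; s1-p->s2; s1-q->s1; s2-p->s3; s2-q->s2; s3-p->s3; s3-q->s3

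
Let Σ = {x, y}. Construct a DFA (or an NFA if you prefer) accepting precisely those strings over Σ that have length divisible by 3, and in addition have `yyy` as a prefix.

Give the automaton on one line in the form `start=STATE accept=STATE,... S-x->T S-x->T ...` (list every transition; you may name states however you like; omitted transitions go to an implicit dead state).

start=q0 accept=q6 q0-x->q1 q0-y->q2 q1-x->q3 q1-y->q3 q2-x->q3 q2-y->q4 q3-x->q5 q3-y->q5 q4-x->q5 q4-y->q6 q5-x->q1 q5-y->q1 q6-x->q7 q6-y->q7 q7-x->q8 q7-y->q8 q8-x->q6 q8-y->q6

Run two small machines in parallel and take their product. One (3 states) tracks the input length modulo 3; the other (5 states) tracks whether the input so far still matches the prefix `yyy`. Each combined state is a pair, one component from each; accept when both components accept.
With 9 states:
        x   y  
>  q0   q1  q2 
   q1   q3  q3 
   q2   q3  q4 
   q3   q5  q5 
   q4   q5  q6 
   q5   q1  q1 
 * q6   q7  q7 
   q7   q8  q8 
   q8   q6  q6 
(> = start, * = accepting)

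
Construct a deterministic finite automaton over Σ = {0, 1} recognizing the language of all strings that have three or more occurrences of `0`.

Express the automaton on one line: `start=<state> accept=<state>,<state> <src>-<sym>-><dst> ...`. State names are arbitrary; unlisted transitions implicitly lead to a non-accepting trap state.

start=q0 accept=q3,q4 q0-0->q1 q0-1->q0 q1-0->q2 q1-1->q1 q2-0->q3 q2-1->q2 q3-0->q4 q3-1->q3 q4-0->q4 q4-1->q4

Count `0`s, saturating at 4: states q0 through q3 mean 0 through 3 `0`s seen; q4 means more than 3. Each `0` increments (capped at q4); other symbols loop. Accept from {q3, q4}.
        0   1  
>  q0   q1  q0 
   q1   q2  q1 
   q2   q3  q2 
 * q3   q4  q3 
 * q4   q4  q4 
(> = start, * = accepting)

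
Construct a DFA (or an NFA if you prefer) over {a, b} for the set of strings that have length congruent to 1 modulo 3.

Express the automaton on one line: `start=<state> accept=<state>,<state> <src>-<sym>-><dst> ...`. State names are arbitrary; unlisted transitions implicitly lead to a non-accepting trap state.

Only the length mod 3 matters, so use a 3-cycle: from any state, every input symbol moves to the next state, wrapping s2 back to s0. Mark s1 accepting.
A 3-state machine:
        a   b  
>  s0   s1  s1 
 * s1   s2  s2 
   s2   s0  s0 
(> = start, * = accepting)

start=s0 accept=s1 s0-a->s1 s0-b->s1 s1-a->s2 s1-b->s2 s2-a->s0 s2-b->s0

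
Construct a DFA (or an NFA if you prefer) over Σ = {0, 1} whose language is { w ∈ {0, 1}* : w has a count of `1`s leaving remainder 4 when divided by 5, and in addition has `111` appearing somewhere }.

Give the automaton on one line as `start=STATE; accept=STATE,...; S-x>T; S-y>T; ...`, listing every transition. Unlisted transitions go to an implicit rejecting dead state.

Handle the two conditions separately and then intersect. One (5 states) tracks the count of `1`s modulo 5; the other (4 states) tracks whether and how much of `111` has been seen. Each combined state is a pair, one component from each; accept when both components accept.
          0    1  
>  q0     q0   q1 
   q1     q2   q3 
   q2     q2   q4 
   q3     q5   q6 
   q4     q5   q7 
   q5     q5   q8 
   q6     q6   q9 
   q7    q10   q9 
   q8    q10  q11 
 * q9     q9  q12 
   q10   q10  q13 
   q11   q14  q12 
   q12   q12  q15 
   q13   q14  q16 
   q14   q14  q17 
   q15   q15  q18 
   q16    q0  q15 
   q17    q0  q19 
   q18   q18   q6 
   q19    q2  q18 
(> = start, * = accepting)

start=q0; accept=q9; q0-0>q0; q0-1>q1; q1-0>q2; q1-1>q3; q2-0>q2; q2-1>q4; q3-0>q5; q3-1>q6; q4-0>q5; q4-1>q7; q5-0>q5; q5-1>q8; q6-0>q6; q6-1>q9; q7-0>q10; q7-1>q9; q8-0>q10; q8-1>q11; q9-0>q9; q9-1>q12; q10-0>q10; q10-1>q13; q11-0>q14; q11-1>q12; q12-0>q12; q12-1>q15; q13-0>q14; q13-1>q16; q14-0>q14; q14-1>q17; q15-0>q15; q15-1>q18; q16-0>q0; q16-1>q15; q17-0>q0; q17-1>q19; q18-0>q18; q18-1>q6; q19-0>q2; q19-1>q18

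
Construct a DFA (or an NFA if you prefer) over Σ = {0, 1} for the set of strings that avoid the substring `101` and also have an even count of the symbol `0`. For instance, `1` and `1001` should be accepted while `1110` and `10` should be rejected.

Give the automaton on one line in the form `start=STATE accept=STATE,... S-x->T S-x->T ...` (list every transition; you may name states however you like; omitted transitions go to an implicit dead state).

start=q0 accept=q0,q2,q5 q0-0->q1 q0-1->q2 q1-0->q0 q1-1->q3 q2-0->q4 q2-1->q2 q3-0->q5 q3-1->q3 q4-0->q0 q4-1->q6 q5-0->q1 q5-1->q7 q6-0->q7 q6-1->q6 q7-0->q6 q7-1->q7

Run two small machines in parallel and take their product. The first has 4 states tracking partial matches of the forbidden pattern `101`; the second has 2 states tracking the count of `0`s modulo 2. A product state is a pair (one from each), accepting exactly when both do.
8 states suffice.
        0   1  
>* q0   q1  q2 
   q1   q0  q3 
 * q2   q4  q2 
   q3   q5  q3 
   q4   q0  q6 
 * q5   q1  q7 
   q6   q7  q6 
   q7   q6  q7 
(> = start, * = accepting)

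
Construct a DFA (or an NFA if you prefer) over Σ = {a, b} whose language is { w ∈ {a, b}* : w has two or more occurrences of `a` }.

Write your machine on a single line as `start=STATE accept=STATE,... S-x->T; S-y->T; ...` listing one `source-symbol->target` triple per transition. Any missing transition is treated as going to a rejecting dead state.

Only the number of `a`s matters, and only up to 3. Make a chain s0 → s1 → s2 → s3 advanced by each `a` (with s3 absorbing); every other symbol self-loops. The accepting set is {s2, s3}.
4 states suffice.
        a   b  
>  s0   s1  s0 
   s1   s2  s1 
 * s2   s3  s2 
 * s3   s3  s3 
(> = start, * = accepting)

start=s0; accept=s2,s3; s0-a->s1; s0-b->s0; s1-a->s2; s1-b->s1; s2-a->s3; s2-b->s2; s3-a->s3; s3-b->s3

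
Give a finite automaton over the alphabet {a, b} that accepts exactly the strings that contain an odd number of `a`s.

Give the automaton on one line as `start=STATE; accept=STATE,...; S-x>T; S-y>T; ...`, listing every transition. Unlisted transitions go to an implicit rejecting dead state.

Keep the running count of `a`s modulo 2: each `a` advances along the cycle q0 → q1 → q0 while other symbols loop. Accept at q1.
2 states suffice.
        a   b  
>  q0   q1  q0 
 * q1   q0  q1 
(> = start, * = accepting)

start=q0; accept=q1; q0-a>q1; q0-b>q0; q1-a>q0; q1-b>q1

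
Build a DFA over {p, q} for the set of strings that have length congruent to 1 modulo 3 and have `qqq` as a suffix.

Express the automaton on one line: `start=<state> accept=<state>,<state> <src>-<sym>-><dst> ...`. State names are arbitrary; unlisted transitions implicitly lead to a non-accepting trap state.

Build one automaton per condition and run them in lockstep. One (3 states) tracks the input length modulo 3; the other (4 states) tracks how much of the suffix `qqq` has currently been matched. Each combined state is a pair, one component from each; accept when both components accept. Minimizing collapses redundant product states.
        p   q  
>  S0   S1  S1 
   S1   S2  S3 
   S2   S0  S0 
   S3   S0  S4 
   S4   S1  S5 
 * S5   S2  S3 
(> = start, * = accepting)

start=S0 accept=S5 S0-p->S1 S0-q->S1 S1-p->S2 S1-q->S3 S2-p->S0 S2-q->S0 S3-p->S0 S3-q->S4 S4-p->S1 S4-q->S5 S5-p->S2 S5-q->S3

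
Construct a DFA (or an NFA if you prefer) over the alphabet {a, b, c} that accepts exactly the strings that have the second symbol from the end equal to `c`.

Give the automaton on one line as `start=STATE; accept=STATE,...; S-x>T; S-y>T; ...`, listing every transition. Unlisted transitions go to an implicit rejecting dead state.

Because acceptance depends on a position counted from the end, the machine has to buffer the most recent 2 symbols. Make each state the string of the last up-to-2 symbols read; on input `x` shift the window left and append `x`. Accept when the buffered window has length 2 and begins with `c`.
With 13 states:
          a    b    c  
>  s0     s1   s2   s3 
   s1     s4   s5   s6 
   s2     s7   s8   s9 
   s3    s10  s11  s12 
   s4     s4   s5   s6 
   s5     s7   s8   s9 
   s6    s10  s11  s12 
   s7     s4   s5   s6 
   s8     s7   s8   s9 
   s9    s10  s11  s12 
 * s10    s4   s5   s6 
 * s11    s7   s8   s9 
 * s12   s10  s11  s12 
(> = start, * = accepting)

start=s0; accept=s10,s11,s12; s0-a>s1; s0-b>s2; s0-c>s3; s1-a>s4; s1-b>s5; s1-c>s6; s2-a>s7; s2-b>s8; s2-c>s9; s3-a>s10; s3-b>s11; s3-c>s12; s4-a>s4; s4-b>s5; s4-c>s6; s5-a>s7; s5-b>s8; s5-c>s9; s6-a>s10; s6-b>s11; s6-c>s12; s7-a>s4; s7-b>s5; s7-c>s6; s8-a>s7; s8-b>s8; s8-c>s9; s9-a>s10; s9-b>s11; s9-c>s12; s10-a>s4; s10-b>s5; s10-c>s6; s11-a>s7; s11-b>s8; s11-c>s9; s12-a>s10; s12-b>s11; s12-c>s12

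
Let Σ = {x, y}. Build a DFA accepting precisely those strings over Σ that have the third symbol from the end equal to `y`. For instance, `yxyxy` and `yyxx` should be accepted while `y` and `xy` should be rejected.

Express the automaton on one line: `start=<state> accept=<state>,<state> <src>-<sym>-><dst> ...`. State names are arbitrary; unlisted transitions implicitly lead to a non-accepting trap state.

start=q0 accept=q11,q12,q13,q14 q0-x->q1 q0-y->q2 q1-x->q3 q1-y->q4 q2-x->q5 q2-y->q6 q3-x->q7 q3-y->q8 q4-x->q9 q4-y->q10 q5-x->q11 q5-y->q12 q6-x->q13 q6-y->q14 q7-x->q7 q7-y->q8 q8-x->q9 q8-y->q10 q9-x->q11 q9-y->q12 q10-x->q13 q10-y->q14 q11-x->q7 q11-y->q8 q12-x->q9 q12-y->q10 q13-x->q11 q13-y->q12 q14-x->q13 q14-y->q14

Because acceptance depends on a position counted from the end, the machine has to buffer the most recent 3 symbols. Make each state the string of the last up-to-3 symbols read; on input `x` shift the window left and append `x`. Accept when the buffered window has length 3 and begins with `y`.
A 15-state machine:
          x    y  
>  q0     q1   q2 
   q1     q3   q4 
   q2     q5   q6 
   q3     q7   q8 
   q4     q9  q10 
   q5    q11  q12 
   q6    q13  q14 
   q7     q7   q8 
   q8     q9  q10 
   q9    q11  q12 
   q10   q13  q14 
 * q11    q7   q8 
 * q12    q9  q10 
 * q13   q11  q12 
 * q14   q13  q14 
(> = start, * = accepting)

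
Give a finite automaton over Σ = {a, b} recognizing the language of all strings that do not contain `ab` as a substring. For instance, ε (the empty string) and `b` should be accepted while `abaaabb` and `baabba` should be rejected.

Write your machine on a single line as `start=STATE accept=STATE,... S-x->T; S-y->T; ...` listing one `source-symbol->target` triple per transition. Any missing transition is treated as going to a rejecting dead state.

This is the complement of 'contains `ab`'. Use the same substring-matching states — q0 through q2 holding how much of `ab` has just been matched — but flip the accepting set: everything except the trap q2 accepts.
With 3 states:
        a   b  
>* q0   q1  q0 
 * q1   q1  q2 
   q2   q2  q2 
(> = start, * = accepting)

start=q0; accept=q0,q1; q0-a->q1; q0-b->q0; q1-a->q1; q1-b->q2; q2-a->q2; q2-b->q2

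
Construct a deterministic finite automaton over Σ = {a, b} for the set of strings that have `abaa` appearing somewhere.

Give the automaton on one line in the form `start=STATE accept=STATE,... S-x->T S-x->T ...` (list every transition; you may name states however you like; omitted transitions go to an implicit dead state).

States q0..q3 record the length of the longest prefix of `abaa` that matches the current input suffix. Reaching q4 means `abaa` has been seen, and we stay there forever. Accept from q4.
With 5 states:
        a   b  
>  q0   q1  q0 
   q1   q1  q2 
   q2   q3  q0 
   q3   q4  q2 
 * q4   q4  q4 
(> = start, * = accepting)

start=q0 accept=q4 q0-a->q1 q0-b->q0 q1-a->q1 q1-b->q2 q2-a->q3 q2-b->q0 q3-a->q4 q3-b->q2 q4-a->q4 q4-b->q4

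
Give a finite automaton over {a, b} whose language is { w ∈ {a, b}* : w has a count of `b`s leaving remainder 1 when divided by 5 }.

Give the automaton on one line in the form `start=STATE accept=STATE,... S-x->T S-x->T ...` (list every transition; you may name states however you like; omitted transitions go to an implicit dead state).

Keep the running count of `b`s modulo 5: each `b` advances along the cycle s0 → s1 → s2 → s3 → s4 → s0 while other symbols loop. Accept at s1.
5 states suffice.
        a   b  
>  s0   s0  s1 
 * s1   s1  s2 
   s2   s2  s3 
   s3   s3  s4 
   s4   s4  s0 
(> = start, * = accepting)

start=s0 accept=s1 s0-a->s0 s0-b->s1 s1-a->s1 s1-b->s2 s2-a->s2 s2-b->s3 s3-a->s3 s3-b->s4 s4-a->s4 s4-b->s0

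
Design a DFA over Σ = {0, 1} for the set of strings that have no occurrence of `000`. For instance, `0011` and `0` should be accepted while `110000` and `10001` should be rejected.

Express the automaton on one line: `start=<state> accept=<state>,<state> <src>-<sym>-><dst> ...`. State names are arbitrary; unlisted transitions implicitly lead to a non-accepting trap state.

start=A accept=A,B,C A-0->B A-1->A B-0->C B-1->A C-0->D C-1->A D-0->D D-1->D

This is the complement of 'contains `000`'. Use the same substring-matching states — A through D holding how much of `000` has just been matched — but flip the accepting set: everything except the trap D accepts.
4 states suffice.
       0  1 
>* A   B  A 
 * B   C  A 
 * C   D  A 
   D   D  D 
(> = start, * = accepting)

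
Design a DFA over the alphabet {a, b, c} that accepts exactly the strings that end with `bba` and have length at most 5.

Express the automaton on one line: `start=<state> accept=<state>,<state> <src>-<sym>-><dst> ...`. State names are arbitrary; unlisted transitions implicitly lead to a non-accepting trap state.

start=s0 accept=s9,s13,s17 s0-a->s1 s0-b->s2 s0-c->s1 s1-a->s3 s1-b->s4 s1-c->s3 s2-a->s3 s2-b->s5 s2-c->s3 s3-a->s6 s3-b->s7 s3-c->s6 s4-a->s6 s4-b->s8 s4-c->s6 s5-a->s9 s5-b->s8 s5-c->s6 s6-a->s10 s6-b->s11 s6-c->s10 s7-a->s10 s7-b->s12 s7-c->s10 s8-a->s13 s8-b->s12 s8-c->s10 s9-a->s10 s9-b->s11 s9-c->s10 s10-a->s14 s10-b->s15 s10-c->s14 s11-a->s14 s11-b->s16 s11-c->s14 s12-a->s17 s12-b->s16 s12-c->s14 s13-a->s14 s13-b->s15 s13-c->s14 s14-a->s18 s14-b->s19 s14-c->s18 s15-a->s18 s15-b->s20 s15-c->s18 s16-a->s21 s16-b->s20 s16-c->s18 s17-a->s18 s17-b->s19 s17-c->s18 s18-a->s18 s18-b->s19 s18-c->s18 s19-a->s18 s19-b->s20 s19-c->s18 s20-a->s21 s20-b->s20 s20-c->s18 s21-a->s18 s21-b->s19 s21-c->s18

Run two small machines in parallel and take their product. The first has 4 states tracking how much of the suffix `bba` has currently been matched; the second has 7 states tracking the input length, saturating at 6. A product state is a pair (one from each), accepting exactly when both do.
A 22-state machine:
          a    b    c  
>  s0     s1   s2   s1 
   s1     s3   s4   s3 
   s2     s3   s5   s3 
   s3     s6   s7   s6 
   s4     s6   s8   s6 
   s5     s9   s8   s6 
   s6    s10  s11  s10 
   s7    s10  s12  s10 
   s8    s13  s12  s10 
 * s9    s10  s11  s10 
   s10   s14  s15  s14 
   s11   s14  s16  s14 
   s12   s17  s16  s14 
 * s13   s14  s15  s14 
   s14   s18  s19  s18 
   s15   s18  s20  s18 
   s16   s21  s20  s18 
 * s17   s18  s19  s18 
   s18   s18  s19  s18 
   s19   s18  s20  s18 
   s20   s21  s20  s18 
   s21   s18  s19  s18 
(> = start, * = accepting)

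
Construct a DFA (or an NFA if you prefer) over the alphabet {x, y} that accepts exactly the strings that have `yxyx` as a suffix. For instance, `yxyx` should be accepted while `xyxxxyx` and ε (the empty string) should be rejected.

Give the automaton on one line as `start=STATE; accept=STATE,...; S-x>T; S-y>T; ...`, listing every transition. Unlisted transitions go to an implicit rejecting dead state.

start=q0; accept=q4; q0-x>q0; q0-y>q1; q1-x>q2; q1-y>q1; q2-x>q0; q2-y>q3; q3-x>q4; q3-y>q1; q4-x>q0; q4-y>q3

Let each state record the length of the longest suffix of the input read so far that is also a prefix of `yxyx`. q1 means the last symbol is `y`; q2 means the last 2 symbols are `yx`; q3 means the last 3 symbols are `yxy`; q4 means the last 4 symbols are `yxyx`. Accept only at q4, where the string currently ends in `yxyx`.
A 5-state machine:
        x   y  
>  q0   q0  q1 
   q1   q2  q1 
   q2   q0  q3 
   q3   q4  q1 
 * q4   q0  q3 
(> = start, * = accepting)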